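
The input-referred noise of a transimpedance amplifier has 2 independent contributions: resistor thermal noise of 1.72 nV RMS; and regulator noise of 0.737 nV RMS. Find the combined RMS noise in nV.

1.87 nV

Uncorrelated sources add in power (mean-square): V_tot = √(ΣV_i²)
V_tot = √[(1.72×10⁻⁹)² + (7.37×10⁻¹⁰)²] = 1.87×10⁻⁹ V = 1.87 nV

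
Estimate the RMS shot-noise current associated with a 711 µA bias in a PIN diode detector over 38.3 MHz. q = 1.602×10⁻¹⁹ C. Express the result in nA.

I_n = √(2qI·B)
2qI·B = 2 × 1.602×10⁻¹⁹ × 7.11×10⁻⁴ × 3.83×10⁷ = 8.72×10⁻¹⁵ A²
I_n = √(8.72×10⁻¹⁵) = 9.34×10⁻⁸ A = 93.4 nA

93.4 nA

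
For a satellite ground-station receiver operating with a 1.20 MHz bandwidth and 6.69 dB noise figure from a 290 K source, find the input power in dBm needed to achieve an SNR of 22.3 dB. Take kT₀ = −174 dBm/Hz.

−84.2 dBm

Sensitivity = −174 + 10 log₁₀(B) + NF + SNR_min
= −174 + 60.79 + 6.69 + 22.3
= −84.22 dBm → −84.2 dBm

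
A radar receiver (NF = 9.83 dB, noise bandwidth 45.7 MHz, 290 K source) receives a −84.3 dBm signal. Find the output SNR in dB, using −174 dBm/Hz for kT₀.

Noise floor: N = −174 + 10 log₁₀(B) + NF
10 log₁₀(4.57×10⁷) = 76.6 dB
N = −174 + 76.6 + 9.83 = −87.57 dBm
SNR = P_sig − N = −84.3 − (−87.57) = 3.27 dB → 3.3 dB

3.3 dB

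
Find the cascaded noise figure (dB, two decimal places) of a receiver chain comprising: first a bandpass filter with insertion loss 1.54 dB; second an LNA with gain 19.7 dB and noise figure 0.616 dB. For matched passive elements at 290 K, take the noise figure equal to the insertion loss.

Convert to linear (a loss of L dB is a gain of −L dB): F_i = 10^(NF_i/10), G_i = 10^(G_i,dB/10)
  Stage 1: F_1 = 10^(1.54/10) = 1.426, G_1 = 10^(−1.54/10) = 0.7015
  Stage 2: F_2 = 10^(0.616/10) = 1.152, G_2 = 10^(19.7/10) = 93.33
Friis cascade:
  F = 1.426 + (1.152 − 1)/0.7015 = 1.643
NF = 10 log₁₀(1.643) = 2.16 dB

2.16 dB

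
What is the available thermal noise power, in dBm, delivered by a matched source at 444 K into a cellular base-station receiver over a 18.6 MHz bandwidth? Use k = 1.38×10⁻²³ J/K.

−99.4 dBm

P_n = kTB = 1.38×10⁻²³ × 444 × 1.86×10⁷ = 1.14×10⁻¹³ W
In dBm: 10 log₁₀(1.14×10⁻¹³ / 10⁻³) = −99.4 dBm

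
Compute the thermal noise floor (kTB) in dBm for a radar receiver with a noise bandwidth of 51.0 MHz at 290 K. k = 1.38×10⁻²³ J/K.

P_n = kTB = 1.38×10⁻²³ × 290 × 5.10×10⁷ = 2.04×10⁻¹³ W
In dBm: 10 log₁₀(2.04×10⁻¹³ / 10⁻³) = −96.9 dBm

−96.9 dBm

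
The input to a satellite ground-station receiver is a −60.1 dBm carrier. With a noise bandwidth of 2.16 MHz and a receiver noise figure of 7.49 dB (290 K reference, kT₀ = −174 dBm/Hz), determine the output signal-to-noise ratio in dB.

43.1 dB

Noise floor: N = −174 + 10 log₁₀(B) + NF
10 log₁₀(2.16×10⁶) = 63.34 dB
N = −174 + 63.34 + 7.49 = −103.17 dBm
SNR = P_sig − N = −60.1 − (−103.17) = 43.07 dB → 43.1 dB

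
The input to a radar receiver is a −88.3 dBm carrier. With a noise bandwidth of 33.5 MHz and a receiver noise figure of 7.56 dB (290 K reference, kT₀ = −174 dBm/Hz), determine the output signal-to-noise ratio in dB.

Noise floor: N = −174 + 10 log₁₀(B) + NF
10 log₁₀(3.35×10⁷) = 75.25 dB
N = −174 + 75.25 + 7.56 = −91.19 dBm
SNR = P_sig − N = −88.3 − (−91.19) = 2.89 dB → 2.9 dB

2.9 dB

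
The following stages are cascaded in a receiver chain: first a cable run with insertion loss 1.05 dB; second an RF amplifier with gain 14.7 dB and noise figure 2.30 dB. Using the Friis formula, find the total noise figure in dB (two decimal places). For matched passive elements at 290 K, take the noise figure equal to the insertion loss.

Convert to linear (a loss of L dB is a gain of −L dB): F_i = 10^(NF_i/10), G_i = 10^(G_i,dB/10)
  Stage 1: F_1 = 10^(1.05/10) = 1.274, G_1 = 10^(−1.05/10) = 0.7852
  Stage 2: F_2 = 10^(2.30/10) = 1.698, G_2 = 10^(14.7/10) = 29.51
Friis cascade:
  F = 1.274 + (1.698 − 1)/0.7852 = 2.163
NF = 10 log₁₀(2.163) = 3.35 dB

3.35 dB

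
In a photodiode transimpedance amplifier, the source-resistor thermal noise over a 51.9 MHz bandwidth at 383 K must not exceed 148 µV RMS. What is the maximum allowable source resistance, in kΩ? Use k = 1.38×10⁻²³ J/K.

20.0 kΩ

Johnson–Nyquist: V_n = √(4kTRB) ⇒ R = V_n² / (4kTB)
4kTB = 4 × 1.38×10⁻²³ × 383 × 5.19×10⁷ = 1.10×10⁻¹²
R = (1.48×10⁻⁴)² / 1.10×10⁻¹² = 2.00×10⁴ Ω = 20.0 kΩ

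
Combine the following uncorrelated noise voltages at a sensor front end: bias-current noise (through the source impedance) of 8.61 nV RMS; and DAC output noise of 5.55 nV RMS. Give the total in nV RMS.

10.2 nV

Uncorrelated sources add in power (mean-square): V_tot = √(ΣV_i²)
V_tot = √[(8.61×10⁻⁹)² + (5.55×10⁻⁹)²] = 1.02×10⁻⁸ V = 10.2 nV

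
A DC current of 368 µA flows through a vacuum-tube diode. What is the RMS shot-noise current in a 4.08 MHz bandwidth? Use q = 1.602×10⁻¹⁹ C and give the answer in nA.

I_n = √(2qI·B)
2qI·B = 2 × 1.602×10⁻¹⁹ × 3.68×10⁻⁴ × 4.08×10⁶ = 4.81×10⁻¹⁶ A²
I_n = √(4.81×10⁻¹⁶) = 2.19×10⁻⁸ A = 21.9 nA

21.9 nA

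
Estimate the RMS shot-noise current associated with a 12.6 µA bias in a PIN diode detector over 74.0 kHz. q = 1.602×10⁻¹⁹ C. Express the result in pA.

I_n = √(2qI·B)
2qI·B = 2 × 1.602×10⁻¹⁹ × 1.26×10⁻⁵ × 7.40×10⁴ = 2.99×10⁻¹⁹ A²
I_n = √(2.99×10⁻¹⁹) = 5.47×10⁻¹⁰ A = 547 pA

547 pA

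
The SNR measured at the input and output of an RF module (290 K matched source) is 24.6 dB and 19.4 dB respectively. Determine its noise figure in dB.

NF (dB) = SNR_in(dB) − SNR_out(dB) when the source is at T₀
NF = 24.6 − 19.4 = 5.2 dB

5.2 dB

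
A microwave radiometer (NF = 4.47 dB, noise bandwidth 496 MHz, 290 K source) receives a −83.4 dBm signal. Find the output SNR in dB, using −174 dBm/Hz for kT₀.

Noise floor: N = −174 + 10 log₁₀(B) + NF
10 log₁₀(4.96×10⁸) = 86.95 dB
N = −174 + 86.95 + 4.47 = −82.58 dBm
SNR = P_sig − N = −83.4 − (−82.58) = −0.82 dB → −0.8 dB

−0.8 dB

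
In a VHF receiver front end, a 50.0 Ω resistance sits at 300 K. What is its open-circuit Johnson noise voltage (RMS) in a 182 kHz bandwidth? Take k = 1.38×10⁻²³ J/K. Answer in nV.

388 nV

V_n = √(4kTRB)
4kTRB = 4 × 1.38×10⁻²³ × 300 × 5.00×10¹ × 1.82×10⁵ = 1.51×10⁻¹³ V²
V_n = √(1.51×10⁻¹³) = 3.88×10⁻⁷ V = 388 nV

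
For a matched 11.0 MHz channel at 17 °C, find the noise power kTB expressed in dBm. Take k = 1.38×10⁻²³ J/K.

T = 17 °C + 273.15 = 290.15 K
P_n = kTB = 1.38×10⁻²³ × 290.15 × 1.10×10⁷ = 4.40×10⁻¹⁴ W
In dBm: 10 log₁₀(4.40×10⁻¹⁴ / 10⁻³) = −103.6 dBm

−103.6 dBm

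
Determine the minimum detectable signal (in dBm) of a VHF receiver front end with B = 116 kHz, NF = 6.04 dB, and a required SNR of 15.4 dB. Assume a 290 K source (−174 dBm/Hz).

Sensitivity = −174 + 10 log₁₀(B) + NF + SNR_min
= −174 + 50.64 + 6.04 + 15.4
= −101.92 dBm → −101.9 dBm

−101.9 dBm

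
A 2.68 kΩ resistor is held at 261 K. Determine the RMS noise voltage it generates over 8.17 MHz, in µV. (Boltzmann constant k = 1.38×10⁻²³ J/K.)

V_n = √(4kTRB)
4kTRB = 4 × 1.38×10⁻²³ × 261 × 2.68×10³ × 8.17×10⁶ = 3.15×10⁻¹⁰ V²
V_n = √(3.15×10⁻¹⁰) = 1.78×10⁻⁵ V = 17.8 µV

17.8 µV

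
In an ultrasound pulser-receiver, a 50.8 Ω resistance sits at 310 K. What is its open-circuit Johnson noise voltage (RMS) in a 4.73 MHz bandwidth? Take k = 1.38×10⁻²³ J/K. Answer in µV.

2.03 µV

V_n = √(4kTRB)
4kTRB = 4 × 1.38×10⁻²³ × 310 × 5.08×10¹ × 4.73×10⁶ = 4.11×10⁻¹² V²
V_n = √(4.11×10⁻¹²) = 2.03×10⁻⁶ V = 2.03 µV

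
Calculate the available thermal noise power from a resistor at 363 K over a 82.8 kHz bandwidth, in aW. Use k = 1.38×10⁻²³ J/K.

415 aW

P_n = kTB = 1.38×10⁻²³ × 363 × 8.28×10⁴ = 4.15×10⁻¹⁶ W = 415 aW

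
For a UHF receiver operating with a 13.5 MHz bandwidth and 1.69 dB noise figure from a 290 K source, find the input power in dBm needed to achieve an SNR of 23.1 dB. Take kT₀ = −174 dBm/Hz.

Sensitivity = −174 + 10 log₁₀(B) + NF + SNR_min
= −174 + 71.3 + 1.69 + 23.1
= −77.91 dBm → −77.9 dBm

−77.9 dBm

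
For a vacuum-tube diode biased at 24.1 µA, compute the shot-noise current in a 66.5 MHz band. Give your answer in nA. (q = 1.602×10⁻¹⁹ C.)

I_n = √(2qI·B)
2qI·B = 2 × 1.602×10⁻¹⁹ × 2.41×10⁻⁵ × 6.65×10⁷ = 5.13×10⁻¹⁶ A²
I_n = √(5.13×10⁻¹⁶) = 2.27×10⁻⁸ A = 22.7 nA

22.7 nA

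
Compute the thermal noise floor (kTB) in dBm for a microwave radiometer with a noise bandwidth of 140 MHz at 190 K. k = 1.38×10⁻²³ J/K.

P_n = kTB = 1.38×10⁻²³ × 190 × 1.40×10⁸ = 3.67×10⁻¹³ W
In dBm: 10 log₁₀(3.67×10⁻¹³ / 10⁻³) = −94.4 dBm

−94.4 dBm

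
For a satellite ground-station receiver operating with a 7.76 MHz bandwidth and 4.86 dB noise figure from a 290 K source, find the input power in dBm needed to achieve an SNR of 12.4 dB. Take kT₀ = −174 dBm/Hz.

Sensitivity = −174 + 10 log₁₀(B) + NF + SNR_min
= −174 + 68.9 + 4.86 + 12.4
= −87.84 dBm → −87.8 dBm

−87.8 dBm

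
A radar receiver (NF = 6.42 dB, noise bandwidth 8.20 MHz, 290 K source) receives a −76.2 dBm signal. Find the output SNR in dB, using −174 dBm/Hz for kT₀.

22.2 dB

Noise floor: N = −174 + 10 log₁₀(B) + NF
10 log₁₀(8.20×10⁶) = 69.14 dB
N = −174 + 69.14 + 6.42 = −98.44 dBm
SNR = P_sig − N = −76.2 − (−98.44) = 22.24 dB → 22.2 dB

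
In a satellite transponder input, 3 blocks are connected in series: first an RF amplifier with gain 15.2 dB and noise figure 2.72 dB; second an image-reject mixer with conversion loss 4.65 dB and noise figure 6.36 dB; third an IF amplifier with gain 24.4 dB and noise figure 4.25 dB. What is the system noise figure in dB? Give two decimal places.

Convert to linear (a loss of L dB is a gain of −L dB): F_i = 10^(NF_i/10), G_i = 10^(G_i,dB/10)
  Stage 1: F_1 = 10^(2.72/10) = 1.871, G_1 = 10^(15.2/10) = 33.11
  Stage 2: F_2 = 10^(6.36/10) = 4.325, G_2 = 10^(−4.65/10) = 0.3428
  Stage 3: F_3 = 10^(4.25/10) = 2.661, G_3 = 10^(24.4/10) = 275.4
Friis cascade:
  F = 1.871 + (4.325 − 1)/33.11 + (2.661 − 1)/11.35 = 2.117
NF = 10 log₁₀(2.117) = 3.26 dB

3.26 dB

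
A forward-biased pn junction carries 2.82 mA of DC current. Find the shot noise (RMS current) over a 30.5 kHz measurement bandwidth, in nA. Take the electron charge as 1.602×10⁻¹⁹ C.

I_n = √(2qI·B)
2qI·B = 2 × 1.602×10⁻¹⁹ × 2.82×10⁻³ × 3.05×10⁴ = 2.76×10⁻¹⁷ A²
I_n = √(2.76×10⁻¹⁷) = 5.25×10⁻⁹ A = 5.25 nA

5.25 nA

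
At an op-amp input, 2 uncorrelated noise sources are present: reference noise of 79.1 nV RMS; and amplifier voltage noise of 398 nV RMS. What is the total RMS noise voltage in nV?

406 nV

Uncorrelated sources add in power (mean-square): V_tot = √(ΣV_i²)
V_tot = √[(7.91×10⁻⁸)² + (3.98×10⁻⁷)²] = 4.06×10⁻⁷ V = 406 nV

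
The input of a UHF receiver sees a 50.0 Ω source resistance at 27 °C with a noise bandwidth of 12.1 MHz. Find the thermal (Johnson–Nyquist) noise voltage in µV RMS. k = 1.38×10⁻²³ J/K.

T = 27 °C + 273.15 = 300.15 K
V_n = √(4kTRB)
4kTRB = 4 × 1.38×10⁻²³ × 300.15 × 5.00×10¹ × 1.21×10⁷ = 1.00×10⁻¹¹ V²
V_n = √(1.00×10⁻¹¹) = 3.17×10⁻⁶ V = 3.17 µV

3.17 µV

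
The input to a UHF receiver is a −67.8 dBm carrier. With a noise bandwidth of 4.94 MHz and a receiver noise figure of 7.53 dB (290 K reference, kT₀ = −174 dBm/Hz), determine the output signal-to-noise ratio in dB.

31.7 dB

Noise floor: N = −174 + 10 log₁₀(B) + NF
10 log₁₀(4.94×10⁶) = 66.94 dB
N = −174 + 66.94 + 7.53 = −99.53 dBm
SNR = P_sig − N = −67.8 − (−99.53) = 31.73 dB → 31.7 dB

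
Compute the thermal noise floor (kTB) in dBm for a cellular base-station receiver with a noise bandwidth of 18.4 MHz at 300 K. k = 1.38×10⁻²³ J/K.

−101.2 dBm

P_n = kTB = 1.38×10⁻²³ × 300 × 1.84×10⁷ = 7.62×10⁻¹⁴ W
In dBm: 10 log₁₀(7.62×10⁻¹⁴ / 10⁻³) = −101.2 dBm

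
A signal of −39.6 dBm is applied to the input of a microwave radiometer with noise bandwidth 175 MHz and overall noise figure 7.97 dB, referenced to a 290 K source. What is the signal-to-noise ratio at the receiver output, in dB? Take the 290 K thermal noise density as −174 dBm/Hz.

44.0 dB

Noise floor: N = −174 + 10 log₁₀(B) + NF
10 log₁₀(1.75×10⁸) = 82.43 dB
N = −174 + 82.43 + 7.97 = −83.60 dBm
SNR = P_sig − N = −39.6 − (−83.60) = 44.00 dB → 44.0 dB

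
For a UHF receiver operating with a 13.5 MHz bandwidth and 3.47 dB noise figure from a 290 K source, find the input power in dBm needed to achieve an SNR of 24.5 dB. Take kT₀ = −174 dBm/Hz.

−74.7 dBm

Sensitivity = −174 + 10 log₁₀(B) + NF + SNR_min
= −174 + 71.3 + 3.47 + 24.5
= −74.73 dBm → −74.7 dBm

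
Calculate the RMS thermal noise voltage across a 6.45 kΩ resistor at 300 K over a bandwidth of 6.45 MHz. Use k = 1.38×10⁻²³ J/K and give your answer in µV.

26.2 µV

V_n = √(4kTRB)
4kTRB = 4 × 1.38×10⁻²³ × 300 × 6.45×10³ × 6.45×10⁶ = 6.89×10⁻¹⁰ V²
V_n = √(6.89×10⁻¹⁰) = 2.62×10⁻⁵ V = 26.2 µV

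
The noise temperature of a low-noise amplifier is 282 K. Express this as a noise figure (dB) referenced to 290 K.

2.95 dB

F = 1 + T_e/T₀ = 1 + 282/290 = 1.97241
NF = 10 log₁₀(1.97241) = 2.95 dB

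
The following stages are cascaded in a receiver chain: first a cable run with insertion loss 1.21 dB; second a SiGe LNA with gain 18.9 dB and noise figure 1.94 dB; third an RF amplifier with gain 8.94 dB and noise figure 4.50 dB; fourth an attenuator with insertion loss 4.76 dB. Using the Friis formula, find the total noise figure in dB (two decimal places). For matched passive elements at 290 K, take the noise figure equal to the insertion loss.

Convert to linear (a loss of L dB is a gain of −L dB): F_i = 10^(NF_i/10), G_i = 10^(G_i,dB/10)
  Stage 1: F_1 = 10^(1.21/10) = 1.321, G_1 = 10^(−1.21/10) = 0.7568
  Stage 2: F_2 = 10^(1.94/10) = 1.563, G_2 = 10^(18.9/10) = 77.62
  Stage 3: F_3 = 10^(4.50/10) = 2.818, G_3 = 10^(8.94/10) = 7.834
  Stage 4: F_4 = 10^(4.76/10) = 2.992, G_4 = 10^(−4.76/10) = 0.3342
Friis cascade:
  F = 1.321 + (1.563 − 1)/0.7568 + (2.818 − 1)/58.75 + (2.992 − 1)/460.3 = 2.101
NF = 10 log₁₀(2.101) = 3.22 dB

3.22 dB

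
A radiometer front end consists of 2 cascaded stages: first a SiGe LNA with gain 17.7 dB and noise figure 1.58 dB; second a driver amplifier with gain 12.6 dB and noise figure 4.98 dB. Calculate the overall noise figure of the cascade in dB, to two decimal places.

1.69 dB

Convert to linear (a loss of L dB is a gain of −L dB): F_i = 10^(NF_i/10), G_i = 10^(G_i,dB/10)
  Stage 1: F_1 = 10^(1.58/10) = 1.439, G_1 = 10^(17.7/10) = 58.88
  Stage 2: F_2 = 10^(4.98/10) = 3.148, G_2 = 10^(12.6/10) = 18.20
Friis cascade:
  F = 1.439 + (3.148 − 1)/58.88 = 1.475
NF = 10 log₁₀(1.475) = 1.69 dB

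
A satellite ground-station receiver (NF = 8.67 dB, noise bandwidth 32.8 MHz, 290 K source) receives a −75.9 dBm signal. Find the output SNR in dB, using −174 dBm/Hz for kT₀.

14.3 dB

Noise floor: N = −174 + 10 log₁₀(B) + NF
10 log₁₀(3.28×10⁷) = 75.16 dB
N = −174 + 75.16 + 8.67 = −90.17 dBm
SNR = P_sig − N = −75.9 − (−90.17) = 14.27 dB → 14.3 dB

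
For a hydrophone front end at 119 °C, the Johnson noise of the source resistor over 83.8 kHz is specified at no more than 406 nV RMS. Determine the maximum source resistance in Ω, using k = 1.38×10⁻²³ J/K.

T = 119 °C + 273.15 = 392.15 K
Johnson–Nyquist: V_n = √(4kTRB) ⇒ R = V_n² / (4kTB)
4kTB = 4 × 1.38×10⁻²³ × 392.15 × 8.38×10⁴ = 1.81×10⁻¹⁵
R = (4.06×10⁻⁷)² / 1.81×10⁻¹⁵ = 9.09×10¹ Ω = 90.9 Ω

90.9 Ω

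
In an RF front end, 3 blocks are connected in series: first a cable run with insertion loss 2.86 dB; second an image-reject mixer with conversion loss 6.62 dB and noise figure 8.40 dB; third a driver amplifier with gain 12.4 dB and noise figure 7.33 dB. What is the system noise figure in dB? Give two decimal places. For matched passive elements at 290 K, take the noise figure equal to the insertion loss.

17.20 dB

Convert to linear (a loss of L dB is a gain of −L dB): F_i = 10^(NF_i/10), G_i = 10^(G_i,dB/10)
  Stage 1: F_1 = 10^(2.86/10) = 1.932, G_1 = 10^(−2.86/10) = 0.5176
  Stage 2: F_2 = 10^(8.40/10) = 6.918, G_2 = 10^(−6.62/10) = 0.2178
  Stage 3: F_3 = 10^(7.33/10) = 5.408, G_3 = 10^(12.4/10) = 17.38
Friis cascade:
  F = 1.932 + (6.918 − 1)/0.5176 + (5.408 − 1)/0.1127 = 52.47
NF = 10 log₁₀(52.47) = 17.20 dB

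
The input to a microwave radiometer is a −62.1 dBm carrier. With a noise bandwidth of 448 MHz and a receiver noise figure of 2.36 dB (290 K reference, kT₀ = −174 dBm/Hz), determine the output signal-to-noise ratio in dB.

Noise floor: N = −174 + 10 log₁₀(B) + NF
10 log₁₀(4.48×10⁸) = 86.51 dB
N = −174 + 86.51 + 2.36 = −85.13 dBm
SNR = P_sig − N = −62.1 − (−85.13) = 23.03 dB → 23.0 dB

23.0 dB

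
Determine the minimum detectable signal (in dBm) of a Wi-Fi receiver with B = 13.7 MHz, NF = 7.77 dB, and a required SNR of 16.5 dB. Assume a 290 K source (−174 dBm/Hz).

−78.4 dBm

Sensitivity = −174 + 10 log₁₀(B) + NF + SNR_min
= −174 + 71.37 + 7.77 + 16.5
= −78.36 dBm → −78.4 dBm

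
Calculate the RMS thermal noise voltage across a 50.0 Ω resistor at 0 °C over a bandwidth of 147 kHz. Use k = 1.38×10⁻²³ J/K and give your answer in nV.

T = 0 °C + 273.15 = 273.15 K
V_n = √(4kTRB)
4kTRB = 4 × 1.38×10⁻²³ × 273.15 × 5.00×10¹ × 1.47×10⁵ = 1.11×10⁻¹³ V²
V_n = √(1.11×10⁻¹³) = 3.33×10⁻⁷ V = 333 nV

333 nV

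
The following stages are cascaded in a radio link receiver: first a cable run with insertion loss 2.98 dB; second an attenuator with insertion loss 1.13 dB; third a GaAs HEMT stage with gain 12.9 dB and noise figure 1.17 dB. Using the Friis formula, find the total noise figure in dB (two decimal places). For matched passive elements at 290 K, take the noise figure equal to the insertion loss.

5.28 dB

Convert to linear (a loss of L dB is a gain of −L dB): F_i = 10^(NF_i/10), G_i = 10^(G_i,dB/10)
  Stage 1: F_1 = 10^(2.98/10) = 1.986, G_1 = 10^(−2.98/10) = 0.5035
  Stage 2: F_2 = 10^(1.13/10) = 1.297, G_2 = 10^(−1.13/10) = 0.7709
  Stage 3: F_3 = 10^(1.17/10) = 1.309, G_3 = 10^(12.9/10) = 19.50
Friis cascade:
  F = 1.986 + (1.297 − 1)/0.5035 + (1.309 − 1)/0.3882 = 3.373
NF = 10 log₁₀(3.373) = 5.28 dB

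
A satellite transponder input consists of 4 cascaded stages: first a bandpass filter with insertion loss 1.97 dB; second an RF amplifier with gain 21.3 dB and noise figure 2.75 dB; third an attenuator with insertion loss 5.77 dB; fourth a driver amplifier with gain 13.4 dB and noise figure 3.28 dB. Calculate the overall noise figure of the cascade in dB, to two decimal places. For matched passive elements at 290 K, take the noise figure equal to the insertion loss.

4.84 dB

Convert to linear (a loss of L dB is a gain of −L dB): F_i = 10^(NF_i/10), G_i = 10^(G_i,dB/10)
  Stage 1: F_1 = 10^(1.97/10) = 1.574, G_1 = 10^(−1.97/10) = 0.6353
  Stage 2: F_2 = 10^(2.75/10) = 1.884, G_2 = 10^(21.3/10) = 134.9
  Stage 3: F_3 = 10^(5.77/10) = 3.776, G_3 = 10^(−5.77/10) = 0.2649
  Stage 4: F_4 = 10^(3.28/10) = 2.128, G_4 = 10^(13.4/10) = 21.88
Friis cascade:
  F = 1.574 + (1.884 − 1)/0.6353 + (3.776 − 1)/85.70 + (2.128 − 1)/22.70 = 3.047
NF = 10 log₁₀(3.047) = 4.84 dB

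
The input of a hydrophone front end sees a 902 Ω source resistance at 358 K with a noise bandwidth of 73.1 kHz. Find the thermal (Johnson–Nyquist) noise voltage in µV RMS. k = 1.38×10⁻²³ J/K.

V_n = √(4kTRB)
4kTRB = 4 × 1.38×10⁻²³ × 358 × 9.02×10² × 7.31×10⁴ = 1.30×10⁻¹² V²
V_n = √(1.30×10⁻¹²) = 1.14×10⁻⁶ V = 1.14 µV

1.14 µV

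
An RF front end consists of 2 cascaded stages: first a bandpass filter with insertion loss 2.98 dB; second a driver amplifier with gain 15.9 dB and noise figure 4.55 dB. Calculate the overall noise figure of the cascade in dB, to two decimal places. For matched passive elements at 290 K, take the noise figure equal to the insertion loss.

7.53 dB

Convert to linear (a loss of L dB is a gain of −L dB): F_i = 10^(NF_i/10), G_i = 10^(G_i,dB/10)
  Stage 1: F_1 = 10^(2.98/10) = 1.986, G_1 = 10^(−2.98/10) = 0.5035
  Stage 2: F_2 = 10^(4.55/10) = 2.851, G_2 = 10^(15.9/10) = 38.90
Friis cascade:
  F = 1.986 + (2.851 − 1)/0.5035 = 5.662
NF = 10 log₁₀(5.662) = 7.53 dB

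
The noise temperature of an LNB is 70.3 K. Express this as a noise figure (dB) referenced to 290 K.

F = 1 + T_e/T₀ = 1 + 70.3/290 = 1.24241
NF = 10 log₁₀(1.24241) = 0.943 dB

0.943 dB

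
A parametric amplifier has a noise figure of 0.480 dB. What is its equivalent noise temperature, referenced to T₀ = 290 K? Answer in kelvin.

33.9 K

F = 10^(0.480/10) = 1.11686
T_e = (F − 1)·T₀ = (1.11686 − 1) × 290 = 33.9 K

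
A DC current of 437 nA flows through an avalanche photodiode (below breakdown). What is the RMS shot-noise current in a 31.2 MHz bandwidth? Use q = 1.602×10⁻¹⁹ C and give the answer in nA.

2.09 nA

I_n = √(2qI·B)
2qI·B = 2 × 1.602×10⁻¹⁹ × 4.37×10⁻⁷ × 3.12×10⁷ = 4.37×10⁻¹⁸ A²
I_n = √(4.37×10⁻¹⁸) = 2.09×10⁻⁹ A = 2.09 nA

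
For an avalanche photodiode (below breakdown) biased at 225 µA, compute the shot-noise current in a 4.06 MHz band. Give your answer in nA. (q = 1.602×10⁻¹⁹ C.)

I_n = √(2qI·B)
2qI·B = 2 × 1.602×10⁻¹⁹ × 2.25×10⁻⁴ × 4.06×10⁶ = 2.93×10⁻¹⁶ A²
I_n = √(2.93×10⁻¹⁶) = 1.71×10⁻⁸ A = 17.1 nA

17.1 nA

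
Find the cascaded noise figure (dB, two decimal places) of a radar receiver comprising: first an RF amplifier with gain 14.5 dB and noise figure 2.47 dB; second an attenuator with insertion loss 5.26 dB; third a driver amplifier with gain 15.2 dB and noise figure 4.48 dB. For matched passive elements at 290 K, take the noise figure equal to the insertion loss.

Convert to linear (a loss of L dB is a gain of −L dB): F_i = 10^(NF_i/10), G_i = 10^(G_i,dB/10)
  Stage 1: F_1 = 10^(2.47/10) = 1.766, G_1 = 10^(14.5/10) = 28.18
  Stage 2: F_2 = 10^(5.26/10) = 3.357, G_2 = 10^(−5.26/10) = 0.2979
  Stage 3: F_3 = 10^(4.48/10) = 2.805, G_3 = 10^(15.2/10) = 33.11
Friis cascade:
  F = 1.766 + (3.357 − 1)/28.18 + (2.805 − 1)/8.395 = 2.065
NF = 10 log₁₀(2.065) = 3.15 dB

3.15 dB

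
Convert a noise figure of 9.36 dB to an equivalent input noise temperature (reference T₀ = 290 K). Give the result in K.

2213 K

F = 10^(9.36/10) = 8.62979
T_e = (F − 1)·T₀ = (8.62979 − 1) × 290 = 2213 K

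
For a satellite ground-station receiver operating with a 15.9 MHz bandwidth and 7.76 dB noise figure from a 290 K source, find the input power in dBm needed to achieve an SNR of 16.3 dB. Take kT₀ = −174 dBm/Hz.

Sensitivity = −174 + 10 log₁₀(B) + NF + SNR_min
= −174 + 72.01 + 7.76 + 16.3
= −77.93 dBm → −77.9 dBm

−77.9 dBm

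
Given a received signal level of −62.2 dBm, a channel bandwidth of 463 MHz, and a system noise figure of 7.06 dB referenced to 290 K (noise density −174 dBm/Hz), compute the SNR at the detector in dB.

18.1 dB

Noise floor: N = −174 + 10 log₁₀(B) + NF
10 log₁₀(4.63×10⁸) = 86.66 dB
N = −174 + 86.66 + 7.06 = −80.28 dBm
SNR = P_sig − N = −62.2 − (−80.28) = 18.08 dB → 18.1 dB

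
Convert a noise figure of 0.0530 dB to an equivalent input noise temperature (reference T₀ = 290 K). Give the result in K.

F = 10^(0.0530/10) = 1.01228
T_e = (F − 1)·T₀ = (1.01228 − 1) × 290 = 3.56 K

3.56 K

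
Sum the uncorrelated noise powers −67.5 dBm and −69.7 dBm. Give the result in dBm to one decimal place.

−65.5 dBm

Convert to linear, add, convert back:
P₁ = 1.78×10⁻¹⁰ W, P₂ = 1.07×10⁻¹⁰ W
P_tot = 2.85×10⁻¹⁰ W → 10 log₁₀(P_tot / 10⁻³) = −65.5 dBm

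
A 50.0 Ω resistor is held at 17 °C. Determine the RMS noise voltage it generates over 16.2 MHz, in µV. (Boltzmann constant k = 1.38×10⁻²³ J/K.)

3.60 µV

T = 17 °C + 273.15 = 290.15 K
V_n = √(4kTRB)
4kTRB = 4 × 1.38×10⁻²³ × 290.15 × 5.00×10¹ × 1.62×10⁷ = 1.30×10⁻¹¹ V²
V_n = √(1.30×10⁻¹¹) = 3.60×10⁻⁶ V = 3.60 µV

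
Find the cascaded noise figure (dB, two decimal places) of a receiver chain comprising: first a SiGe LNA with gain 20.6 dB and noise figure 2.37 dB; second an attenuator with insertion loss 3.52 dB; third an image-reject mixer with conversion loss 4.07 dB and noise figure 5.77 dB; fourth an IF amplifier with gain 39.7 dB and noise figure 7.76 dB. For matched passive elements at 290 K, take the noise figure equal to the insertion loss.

3.10 dB

Convert to linear (a loss of L dB is a gain of −L dB): F_i = 10^(NF_i/10), G_i = 10^(G_i,dB/10)
  Stage 1: F_1 = 10^(2.37/10) = 1.726, G_1 = 10^(20.6/10) = 114.8
  Stage 2: F_2 = 10^(3.52/10) = 2.249, G_2 = 10^(−3.52/10) = 0.4446
  Stage 3: F_3 = 10^(5.77/10) = 3.776, G_3 = 10^(−4.07/10) = 0.3917
  Stage 4: F_4 = 10^(7.76/10) = 5.970, G_4 = 10^(39.7/10) = 9333
Friis cascade:
  F = 1.726 + (2.249 − 1)/114.8 + (3.776 − 1)/51.05 + (5.970 − 1)/20.00 = 2.040
NF = 10 log₁₀(2.040) = 3.10 dB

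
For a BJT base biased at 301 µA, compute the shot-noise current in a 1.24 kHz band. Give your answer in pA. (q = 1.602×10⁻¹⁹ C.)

346 pA

I_n = √(2qI·B)
2qI·B = 2 × 1.602×10⁻¹⁹ × 3.01×10⁻⁴ × 1.24×10³ = 1.20×10⁻¹⁹ A²
I_n = √(1.20×10⁻¹⁹) = 3.46×10⁻¹⁰ A = 346 pA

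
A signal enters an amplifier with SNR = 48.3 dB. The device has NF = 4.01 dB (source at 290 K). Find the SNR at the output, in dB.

By definition F = SNR_in/SNR_out, so in dB: SNR_out = SNR_in − NF
SNR_out = 48.3 − 4.01 = 44.29 dB

44.29 dB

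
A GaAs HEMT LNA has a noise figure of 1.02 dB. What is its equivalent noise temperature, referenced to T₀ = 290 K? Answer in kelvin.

76.8 K

F = 10^(1.02/10) = 1.26474
T_e = (F − 1)·T₀ = (1.26474 − 1) × 290 = 76.8 K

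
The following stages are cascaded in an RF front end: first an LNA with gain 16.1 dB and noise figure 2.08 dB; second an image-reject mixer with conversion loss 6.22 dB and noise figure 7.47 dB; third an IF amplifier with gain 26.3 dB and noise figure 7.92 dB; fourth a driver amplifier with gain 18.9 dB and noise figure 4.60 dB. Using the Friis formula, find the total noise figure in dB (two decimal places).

Convert to linear (a loss of L dB is a gain of −L dB): F_i = 10^(NF_i/10), G_i = 10^(G_i,dB/10)
  Stage 1: F_1 = 10^(2.08/10) = 1.614, G_1 = 10^(16.1/10) = 40.74
  Stage 2: F_2 = 10^(7.47/10) = 5.585, G_2 = 10^(−6.22/10) = 0.2388
  Stage 3: F_3 = 10^(7.92/10) = 6.194, G_3 = 10^(26.3/10) = 426.6
  Stage 4: F_4 = 10^(4.60/10) = 2.884, G_4 = 10^(18.9/10) = 77.62
Friis cascade:
  F = 1.614 + (5.585 − 1)/40.74 + (6.194 − 1)/9.727 + (2.884 − 1)/4150 = 2.261
NF = 10 log₁₀(2.261) = 3.54 dB

3.54 dB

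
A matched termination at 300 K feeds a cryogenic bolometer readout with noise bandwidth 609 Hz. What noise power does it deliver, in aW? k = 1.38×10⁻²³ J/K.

P_n = kTB = 1.38×10⁻²³ × 300 × 6.09×10² = 2.52×10⁻¹⁸ W = 2.52 aW

2.52 aW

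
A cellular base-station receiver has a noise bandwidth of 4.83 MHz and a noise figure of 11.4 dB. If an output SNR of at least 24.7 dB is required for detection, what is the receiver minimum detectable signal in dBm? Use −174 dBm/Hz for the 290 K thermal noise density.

−71.1 dBm

Sensitivity = −174 + 10 log₁₀(B) + NF + SNR_min
= −174 + 66.84 + 11.4 + 24.7
= −71.06 dBm → −71.1 dBm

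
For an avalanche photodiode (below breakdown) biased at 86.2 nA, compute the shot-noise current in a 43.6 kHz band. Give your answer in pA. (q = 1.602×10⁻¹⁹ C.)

34.7 pA

I_n = √(2qI·B)
2qI·B = 2 × 1.602×10⁻¹⁹ × 8.62×10⁻⁸ × 4.36×10⁴ = 1.20×10⁻²¹ A²
I_n = √(1.20×10⁻²¹) = 3.47×10⁻¹¹ A = 34.7 pA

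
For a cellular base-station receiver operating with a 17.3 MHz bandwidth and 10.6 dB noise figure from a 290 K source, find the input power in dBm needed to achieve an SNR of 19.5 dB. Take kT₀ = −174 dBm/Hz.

−71.5 dBm

Sensitivity = −174 + 10 log₁₀(B) + NF + SNR_min
= −174 + 72.38 + 10.6 + 19.5
= −71.52 dBm → −71.5 dBm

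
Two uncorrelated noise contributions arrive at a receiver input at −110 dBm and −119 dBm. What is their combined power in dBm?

Convert to linear, add, convert back:
P₁ = 1.00×10⁻¹⁴ W, P₂ = 1.26×10⁻¹⁵ W
P_tot = 1.13×10⁻¹⁴ W → 10 log₁₀(P_tot / 10⁻³) = −109.5 dBm

−109.5 dBm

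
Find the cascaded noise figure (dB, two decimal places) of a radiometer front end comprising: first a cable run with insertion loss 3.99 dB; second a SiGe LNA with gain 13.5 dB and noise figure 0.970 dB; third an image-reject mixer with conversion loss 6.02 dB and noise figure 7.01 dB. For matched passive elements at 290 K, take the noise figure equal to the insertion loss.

5.54 dB

Convert to linear (a loss of L dB is a gain of −L dB): F_i = 10^(NF_i/10), G_i = 10^(G_i,dB/10)
  Stage 1: F_1 = 10^(3.99/10) = 2.506, G_1 = 10^(−3.99/10) = 0.3990
  Stage 2: F_2 = 10^(0.970/10) = 1.250, G_2 = 10^(13.5/10) = 22.39
  Stage 3: F_3 = 10^(7.01/10) = 5.023, G_3 = 10^(−6.02/10) = 0.2500
Friis cascade:
  F = 2.506 + (1.250 − 1)/0.3990 + (5.023 − 1)/8.933 = 3.584
NF = 10 log₁₀(3.584) = 5.54 dB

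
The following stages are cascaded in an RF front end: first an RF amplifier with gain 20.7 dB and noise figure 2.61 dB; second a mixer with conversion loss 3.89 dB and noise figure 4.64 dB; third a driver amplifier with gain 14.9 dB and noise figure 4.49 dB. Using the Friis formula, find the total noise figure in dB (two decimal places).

2.74 dB

Convert to linear (a loss of L dB is a gain of −L dB): F_i = 10^(NF_i/10), G_i = 10^(G_i,dB/10)
  Stage 1: F_1 = 10^(2.61/10) = 1.824, G_1 = 10^(20.7/10) = 117.5
  Stage 2: F_2 = 10^(4.64/10) = 2.911, G_2 = 10^(−3.89/10) = 0.4083
  Stage 3: F_3 = 10^(4.49/10) = 2.812, G_3 = 10^(14.9/10) = 30.90
Friis cascade:
  F = 1.824 + (2.911 − 1)/117.5 + (2.812 − 1)/47.97 = 1.878
NF = 10 log₁₀(1.878) = 2.74 dB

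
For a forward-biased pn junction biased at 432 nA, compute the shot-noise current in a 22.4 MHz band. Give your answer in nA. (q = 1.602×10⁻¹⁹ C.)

1.76 nA

I_n = √(2qI·B)
2qI·B = 2 × 1.602×10⁻¹⁹ × 4.32×10⁻⁷ × 2.24×10⁷ = 3.10×10⁻¹⁸ A²
I_n = √(3.10×10⁻¹⁸) = 1.76×10⁻⁹ A = 1.76 nA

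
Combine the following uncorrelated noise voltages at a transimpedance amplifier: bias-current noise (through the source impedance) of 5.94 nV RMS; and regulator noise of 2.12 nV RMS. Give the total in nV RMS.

6.31 nV

Uncorrelated sources add in power (mean-square): V_tot = √(ΣV_i²)
V_tot = √[(5.94×10⁻⁹)² + (2.12×10⁻⁹)²] = 6.31×10⁻⁹ V = 6.31 nV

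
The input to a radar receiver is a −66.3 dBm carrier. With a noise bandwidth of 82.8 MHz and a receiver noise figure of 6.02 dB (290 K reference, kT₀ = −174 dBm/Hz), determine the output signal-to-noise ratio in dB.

Noise floor: N = −174 + 10 log₁₀(B) + NF
10 log₁₀(8.28×10⁷) = 79.18 dB
N = −174 + 79.18 + 6.02 = −88.80 dBm
SNR = P_sig − N = −66.3 − (−88.80) = 22.50 dB → 22.5 dB

22.5 dB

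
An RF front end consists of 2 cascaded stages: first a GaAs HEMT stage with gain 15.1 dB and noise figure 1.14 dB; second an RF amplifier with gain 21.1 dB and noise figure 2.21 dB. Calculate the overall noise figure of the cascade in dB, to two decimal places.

Convert to linear (a loss of L dB is a gain of −L dB): F_i = 10^(NF_i/10), G_i = 10^(G_i,dB/10)
  Stage 1: F_1 = 10^(1.14/10) = 1.300, G_1 = 10^(15.1/10) = 32.36
  Stage 2: F_2 = 10^(2.21/10) = 1.663, G_2 = 10^(21.1/10) = 128.8
Friis cascade:
  F = 1.300 + (1.663 − 1)/32.36 = 1.321
NF = 10 log₁₀(1.321) = 1.21 dB

1.21 dB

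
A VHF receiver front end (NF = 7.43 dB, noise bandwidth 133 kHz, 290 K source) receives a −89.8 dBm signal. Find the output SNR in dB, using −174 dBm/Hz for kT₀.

Noise floor: N = −174 + 10 log₁₀(B) + NF
10 log₁₀(1.33×10⁵) = 51.24 dB
N = −174 + 51.24 + 7.43 = −115.33 dBm
SNR = P_sig − N = −89.8 − (−115.33) = 25.53 dB → 25.5 dB

25.5 dB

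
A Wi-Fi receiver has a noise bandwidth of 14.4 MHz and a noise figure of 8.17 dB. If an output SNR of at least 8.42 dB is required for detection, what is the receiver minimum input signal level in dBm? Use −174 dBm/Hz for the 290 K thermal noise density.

Sensitivity = −174 + 10 log₁₀(B) + NF + SNR_min
= −174 + 71.58 + 8.17 + 8.42
= −85.83 dBm → −85.8 dBm

−85.8 dBm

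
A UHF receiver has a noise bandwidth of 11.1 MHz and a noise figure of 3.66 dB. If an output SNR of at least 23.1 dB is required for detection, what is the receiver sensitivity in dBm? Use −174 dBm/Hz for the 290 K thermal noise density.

−76.8 dBm

Sensitivity = −174 + 10 log₁₀(B) + NF + SNR_min
= −174 + 70.45 + 3.66 + 23.1
= −76.79 dBm → −76.8 dBm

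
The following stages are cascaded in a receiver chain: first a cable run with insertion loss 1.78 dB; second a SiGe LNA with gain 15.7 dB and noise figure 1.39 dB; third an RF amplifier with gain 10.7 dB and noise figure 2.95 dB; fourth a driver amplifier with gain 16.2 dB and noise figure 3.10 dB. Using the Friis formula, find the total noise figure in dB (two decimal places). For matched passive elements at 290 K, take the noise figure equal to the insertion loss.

Convert to linear (a loss of L dB is a gain of −L dB): F_i = 10^(NF_i/10), G_i = 10^(G_i,dB/10)
  Stage 1: F_1 = 10^(1.78/10) = 1.507, G_1 = 10^(−1.78/10) = 0.6637
  Stage 2: F_2 = 10^(1.39/10) = 1.377, G_2 = 10^(15.7/10) = 37.15
  Stage 3: F_3 = 10^(2.95/10) = 1.972, G_3 = 10^(10.7/10) = 11.75
  Stage 4: F_4 = 10^(3.10/10) = 2.042, G_4 = 10^(16.2/10) = 41.69
Friis cascade:
  F = 1.507 + (1.377 − 1)/0.6637 + (1.972 − 1)/24.66 + (2.042 − 1)/289.7 = 2.118
NF = 10 log₁₀(2.118) = 3.26 dB

3.26 dB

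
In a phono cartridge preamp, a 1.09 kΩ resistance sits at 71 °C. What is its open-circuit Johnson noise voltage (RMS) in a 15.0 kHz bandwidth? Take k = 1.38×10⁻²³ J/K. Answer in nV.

557 nV

T = 71 °C + 273.15 = 344.15 K
V_n = √(4kTRB)
4kTRB = 4 × 1.38×10⁻²³ × 344.15 × 1.09×10³ × 1.50×10⁴ = 3.11×10⁻¹³ V²
V_n = √(3.11×10⁻¹³) = 5.57×10⁻⁷ V = 557 nV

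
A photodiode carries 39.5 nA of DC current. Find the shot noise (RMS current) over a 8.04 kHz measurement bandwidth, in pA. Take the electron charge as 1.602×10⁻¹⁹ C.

I_n = √(2qI·B)
2qI·B = 2 × 1.602×10⁻¹⁹ × 3.95×10⁻⁸ × 8.04×10³ = 1.02×10⁻²² A²
I_n = √(1.02×10⁻²²) = 1.01×10⁻¹¹ A = 10.1 pA

10.1 pA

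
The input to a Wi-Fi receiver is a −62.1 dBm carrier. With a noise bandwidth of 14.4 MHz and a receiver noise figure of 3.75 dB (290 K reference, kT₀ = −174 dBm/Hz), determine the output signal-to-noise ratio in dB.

Noise floor: N = −174 + 10 log₁₀(B) + NF
10 log₁₀(1.44×10⁷) = 71.58 dB
N = −174 + 71.58 + 3.75 = −98.67 dBm
SNR = P_sig − N = −62.1 − (−98.67) = 36.57 dB → 36.6 dB

36.6 dB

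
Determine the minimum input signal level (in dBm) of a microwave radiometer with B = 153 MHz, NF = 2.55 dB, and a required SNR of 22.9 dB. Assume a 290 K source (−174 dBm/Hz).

Sensitivity = −174 + 10 log₁₀(B) + NF + SNR_min
= −174 + 81.85 + 2.55 + 22.9
= −66.70 dBm → −66.7 dBm

−66.7 dBm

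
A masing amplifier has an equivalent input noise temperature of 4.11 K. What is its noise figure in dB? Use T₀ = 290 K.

F = 1 + T_e/T₀ = 1 + 4.11/290 = 1.01417
NF = 10 log₁₀(1.01417) = 0.061 dB

0.061 dB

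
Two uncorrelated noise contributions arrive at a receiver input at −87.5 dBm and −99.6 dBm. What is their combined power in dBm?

Convert to linear, add, convert back:
P₁ = 1.78×10⁻¹² W, P₂ = 1.10×10⁻¹³ W
P_tot = 1.89×10⁻¹² W → 10 log₁₀(P_tot / 10⁻³) = −87.2 dBm

−87.2 dBm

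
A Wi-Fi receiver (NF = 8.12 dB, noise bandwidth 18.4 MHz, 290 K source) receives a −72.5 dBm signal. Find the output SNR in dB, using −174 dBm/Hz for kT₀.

20.7 dB

Noise floor: N = −174 + 10 log₁₀(B) + NF
10 log₁₀(1.84×10⁷) = 72.65 dB
N = −174 + 72.65 + 8.12 = −93.23 dBm
SNR = P_sig − N = −72.5 − (−93.23) = 20.73 dB → 20.7 dB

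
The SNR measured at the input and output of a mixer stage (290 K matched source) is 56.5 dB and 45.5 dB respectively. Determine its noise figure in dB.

NF (dB) = SNR_in(dB) − SNR_out(dB) when the source is at T₀
NF = 56.5 − 45.5 = 11.0 dB

11.0 dB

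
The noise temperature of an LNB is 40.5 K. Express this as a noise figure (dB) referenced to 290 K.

0.568 dB

F = 1 + T_e/T₀ = 1 + 40.5/290 = 1.13966
NF = 10 log₁₀(1.13966) = 0.568 dB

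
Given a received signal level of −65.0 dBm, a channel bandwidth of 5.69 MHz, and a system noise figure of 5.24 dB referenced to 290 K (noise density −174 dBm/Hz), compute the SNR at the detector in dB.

Noise floor: N = −174 + 10 log₁₀(B) + NF
10 log₁₀(5.69×10⁶) = 67.55 dB
N = −174 + 67.55 + 5.24 = −101.21 dBm
SNR = P_sig − N = −65.0 − (−101.21) = 36.21 dB → 36.2 dB

36.2 dB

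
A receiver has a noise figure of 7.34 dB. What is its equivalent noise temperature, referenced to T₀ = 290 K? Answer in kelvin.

F = 10^(7.34/10) = 5.42001
T_e = (F − 1)·T₀ = (5.42001 − 1) × 290 = 1282 K

1282 K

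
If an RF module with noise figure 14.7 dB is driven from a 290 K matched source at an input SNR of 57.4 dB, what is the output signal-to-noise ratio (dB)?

42.7 dB

By definition F = SNR_in/SNR_out, so in dB: SNR_out = SNR_in − NF
SNR_out = 57.4 − 14.7 = 42.7 dB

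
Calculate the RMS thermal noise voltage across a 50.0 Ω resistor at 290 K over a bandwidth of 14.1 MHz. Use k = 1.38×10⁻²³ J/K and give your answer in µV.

V_n = √(4kTRB)
4kTRB = 4 × 1.38×10⁻²³ × 290 × 5.00×10¹ × 1.41×10⁷ = 1.13×10⁻¹¹ V²
V_n = √(1.13×10⁻¹¹) = 3.36×10⁻⁶ V = 3.36 µV

3.36 µV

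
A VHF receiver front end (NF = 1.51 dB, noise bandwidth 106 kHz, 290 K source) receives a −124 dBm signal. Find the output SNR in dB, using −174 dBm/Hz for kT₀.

−1.8 dB

Noise floor: N = −174 + 10 log₁₀(B) + NF
10 log₁₀(1.06×10⁵) = 50.25 dB
N = −174 + 50.25 + 1.51 = −122.24 dBm
SNR = P_sig − N = −124 − (−122.24) = −1.76 dB → −1.8 dB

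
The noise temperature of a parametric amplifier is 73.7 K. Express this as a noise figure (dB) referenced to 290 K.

F = 1 + T_e/T₀ = 1 + 73.7/290 = 1.25414
NF = 10 log₁₀(1.25414) = 0.983 dB

0.983 dB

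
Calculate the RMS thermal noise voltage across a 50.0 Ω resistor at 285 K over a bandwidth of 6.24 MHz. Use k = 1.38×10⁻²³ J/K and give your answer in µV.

2.22 µV

V_n = √(4kTRB)
4kTRB = 4 × 1.38×10⁻²³ × 285 × 5.00×10¹ × 6.24×10⁶ = 4.91×10⁻¹² V²
V_n = √(4.91×10⁻¹²) = 2.22×10⁻⁶ V = 2.22 µV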